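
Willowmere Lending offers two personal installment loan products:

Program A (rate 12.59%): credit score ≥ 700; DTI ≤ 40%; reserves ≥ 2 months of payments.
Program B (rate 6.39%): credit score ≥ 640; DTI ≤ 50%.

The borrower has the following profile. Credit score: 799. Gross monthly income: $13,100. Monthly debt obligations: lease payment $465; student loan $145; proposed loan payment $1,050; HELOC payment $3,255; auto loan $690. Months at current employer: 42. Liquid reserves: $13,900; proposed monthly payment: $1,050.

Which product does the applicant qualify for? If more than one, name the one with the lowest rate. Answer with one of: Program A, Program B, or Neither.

Total debts = (465 + 145 + 1,050 + 3,255 + 690) = 5,605; DTI = 5,605/13,100 = 42.8%.
Reserves = 13,900/1,050 = 13.2 months.
Program A: score 799 ≥ 700; DTI 42.8% > 40%; reserves 13.2 ≥ 2 mo → does not qualify.
Program B: score 799 ≥ 640; DTI 42.8% ≤ 50% → qualifies.

Program B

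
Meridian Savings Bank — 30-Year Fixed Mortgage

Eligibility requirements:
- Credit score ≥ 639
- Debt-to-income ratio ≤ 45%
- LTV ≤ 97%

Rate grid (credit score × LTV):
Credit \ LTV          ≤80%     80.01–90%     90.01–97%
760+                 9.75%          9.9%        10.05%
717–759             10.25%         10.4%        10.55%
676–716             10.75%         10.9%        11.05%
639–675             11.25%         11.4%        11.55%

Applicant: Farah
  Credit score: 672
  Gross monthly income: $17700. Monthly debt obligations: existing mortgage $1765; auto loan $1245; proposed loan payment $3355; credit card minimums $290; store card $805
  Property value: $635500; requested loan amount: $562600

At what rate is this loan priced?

11.4%

Credit score 672 ≥ 639; Total monthly debts = (1,765 + 1,245 + 3,355 + 290 + 805) = 7,460. Debt-to-income = 7,460/17,700 = 42.1% — meets 45% limit
Loan-to-value = 562,600/635,500 = 88.5% — pass (97% max)
Row: 672 falls in 639–675. Column: 88.5% falls in 80.01–90%. Rate = 11.4%.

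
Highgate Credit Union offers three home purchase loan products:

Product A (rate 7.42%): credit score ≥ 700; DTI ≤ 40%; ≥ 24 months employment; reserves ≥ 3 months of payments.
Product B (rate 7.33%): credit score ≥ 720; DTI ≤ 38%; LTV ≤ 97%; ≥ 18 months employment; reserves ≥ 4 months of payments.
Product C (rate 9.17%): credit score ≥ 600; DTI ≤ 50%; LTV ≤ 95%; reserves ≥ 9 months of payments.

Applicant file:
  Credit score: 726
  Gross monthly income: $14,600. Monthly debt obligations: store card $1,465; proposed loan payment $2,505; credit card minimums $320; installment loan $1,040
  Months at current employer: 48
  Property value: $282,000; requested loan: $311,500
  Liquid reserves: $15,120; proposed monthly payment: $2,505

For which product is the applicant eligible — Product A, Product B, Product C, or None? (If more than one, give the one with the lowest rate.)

Total debts = (1,465 + 2,505 + 320 + 1,040) = 5,330; DTI = 5,330/14,600 = 36.5%.
LTV = 311,500/282,000 = 110.5%.
Reserves = 15,120/2,505 = 6.0 months.
Product A: score 726 ≥ 700; DTI 36.5% ≤ 40%; employment 48 ≥ 24 mo; reserves 6.0 ≥ 3 mo → qualifies.
Product B: score 726 ≥ 720; DTI 36.5% ≤ 38%; LTV 110.5% > 97%; employment 48 ≥ 18 mo; reserves 6.0 ≥ 4 mo → does not qualify.
Product C: score 726 ≥ 600; DTI 36.5% ≤ 50%; LTV 110.5% > 95%; reserves 6.0 < 9 mo → does not qualify.

Product A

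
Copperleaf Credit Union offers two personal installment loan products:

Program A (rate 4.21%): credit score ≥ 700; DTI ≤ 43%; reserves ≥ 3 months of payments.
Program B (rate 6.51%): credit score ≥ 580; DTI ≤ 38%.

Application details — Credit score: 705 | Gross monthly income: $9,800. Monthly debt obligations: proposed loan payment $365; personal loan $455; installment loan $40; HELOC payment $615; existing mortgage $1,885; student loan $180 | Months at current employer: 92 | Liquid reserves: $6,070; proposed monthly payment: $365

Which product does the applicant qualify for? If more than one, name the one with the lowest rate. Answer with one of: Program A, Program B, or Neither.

Program A

Total debts = (365 + 455 + 40 + 615 + 1,885 + 180) = 3,540; DTI = 3,540/9,800 = 36.1%.
Reserves = 6,070/365 = 16.6 months.
Program A: score 705 ≥ 700; DTI 36.1% ≤ 43%; reserves 16.6 ≥ 3 mo → qualifies.
Program B: score 705 ≥ 580; DTI 36.1% ≤ 38% → qualifies.
Qualifying: Program A, Program B. Lowest rate is 4.21% → Program A.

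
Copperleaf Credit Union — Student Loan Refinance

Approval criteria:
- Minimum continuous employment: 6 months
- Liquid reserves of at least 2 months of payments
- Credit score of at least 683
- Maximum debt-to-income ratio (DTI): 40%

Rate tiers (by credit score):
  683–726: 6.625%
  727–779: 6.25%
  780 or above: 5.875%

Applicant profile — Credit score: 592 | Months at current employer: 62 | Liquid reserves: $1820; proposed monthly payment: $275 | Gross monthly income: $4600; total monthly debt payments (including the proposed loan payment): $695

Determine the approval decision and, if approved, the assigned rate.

Denied

Credit score 592 < 683 (below minimum)
Liquid reserves cover 1,820/275 = 6.6 months — ≥ 2 required
DTI: 695 ÷ 4,600 = 15.1%, within the 40% cap
Employment 62 ≥ 6 months
Not all requirements met → denied.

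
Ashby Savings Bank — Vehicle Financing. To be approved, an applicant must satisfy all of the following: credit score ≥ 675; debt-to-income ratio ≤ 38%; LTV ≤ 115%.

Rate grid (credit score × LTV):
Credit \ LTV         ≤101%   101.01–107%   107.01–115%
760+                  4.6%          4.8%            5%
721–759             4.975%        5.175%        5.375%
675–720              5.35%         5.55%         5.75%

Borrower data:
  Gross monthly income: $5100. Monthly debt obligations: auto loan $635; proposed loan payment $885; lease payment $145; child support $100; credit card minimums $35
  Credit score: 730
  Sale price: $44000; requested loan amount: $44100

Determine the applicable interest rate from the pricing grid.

Credit score 730 ≥ 675; Total monthly debts = (635 + 885 + 145 + 100 + 35) = 1,800. Debt-to-income = 1,800/5,100 = 35.3% — meets 38% limit
LTV = 44,100/44,000 = 100.2% ≤ 115%
Credit 730 → row 721–759; LTV 100.2% → column ≤101%. Grid cell → 4.975%.

4.975%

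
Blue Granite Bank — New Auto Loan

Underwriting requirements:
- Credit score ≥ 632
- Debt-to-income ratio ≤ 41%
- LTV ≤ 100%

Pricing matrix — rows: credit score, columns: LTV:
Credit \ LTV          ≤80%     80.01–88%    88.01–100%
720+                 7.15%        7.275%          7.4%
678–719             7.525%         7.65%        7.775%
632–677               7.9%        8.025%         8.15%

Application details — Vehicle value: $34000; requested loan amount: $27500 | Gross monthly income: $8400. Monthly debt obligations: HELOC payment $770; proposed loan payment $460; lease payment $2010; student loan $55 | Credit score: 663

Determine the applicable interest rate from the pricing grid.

Credit score 663 ≥ 632; Total monthly debts = (770 + 460 + 2,010 + 55) = 3,295. DTI = 3,295/8,400 = 39.2% ≤ 41%
LTV = 27,500/34,000 = 80.9% ≤ 100%
Score 663 is in the 632–677 band; LTV 80.9% is in the 80.01–88% band → 8.025%.

8.025%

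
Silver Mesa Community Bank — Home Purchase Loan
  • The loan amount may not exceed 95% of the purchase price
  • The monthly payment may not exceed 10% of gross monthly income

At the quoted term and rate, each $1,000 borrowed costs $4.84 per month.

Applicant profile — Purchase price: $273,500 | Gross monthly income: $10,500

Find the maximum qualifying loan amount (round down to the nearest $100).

Payment cap: 10% × $10,500 = $1,050/month.
At $4.84 per $1,000, that supports 1,050/4.84 × 1,000 ≈ $216,942 → $216,900.
LTV cap: 95% × $273,500 = $259,825 → $259,800.
Binding constraint: payment-to-income.

$216,900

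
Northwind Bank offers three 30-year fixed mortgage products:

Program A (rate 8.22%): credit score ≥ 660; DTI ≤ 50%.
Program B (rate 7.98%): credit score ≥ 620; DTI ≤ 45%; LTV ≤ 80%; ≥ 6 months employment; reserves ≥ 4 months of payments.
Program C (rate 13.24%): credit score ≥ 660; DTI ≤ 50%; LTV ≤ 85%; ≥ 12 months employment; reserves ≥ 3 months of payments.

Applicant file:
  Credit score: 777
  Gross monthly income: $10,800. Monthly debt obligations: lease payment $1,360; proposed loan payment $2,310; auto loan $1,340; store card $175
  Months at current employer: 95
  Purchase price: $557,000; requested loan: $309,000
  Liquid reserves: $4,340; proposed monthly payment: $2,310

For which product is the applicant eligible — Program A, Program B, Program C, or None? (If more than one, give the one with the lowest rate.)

Total debts = (1,360 + 2,310 + 1,340 + 175) = 5,185; DTI = 5,185/10,800 = 48%.
LTV = 309,000/557,000 = 55.5%.
Reserves = 4,340/2,310 = 1.9 months.
Program A: score 777 ≥ 660; DTI 48% ≤ 50% → qualifies.
Program B: score 777 ≥ 620; DTI 48% > 45%; LTV 55.5% ≤ 80%; employment 95 ≥ 6 mo; reserves 1.9 < 4 mo → does not qualify.
Program C: score 777 ≥ 660; DTI 48% ≤ 50%; LTV 55.5% ≤ 85%; employment 95 ≥ 12 mo; reserves 1.9 < 3 mo → does not qualify.

Program A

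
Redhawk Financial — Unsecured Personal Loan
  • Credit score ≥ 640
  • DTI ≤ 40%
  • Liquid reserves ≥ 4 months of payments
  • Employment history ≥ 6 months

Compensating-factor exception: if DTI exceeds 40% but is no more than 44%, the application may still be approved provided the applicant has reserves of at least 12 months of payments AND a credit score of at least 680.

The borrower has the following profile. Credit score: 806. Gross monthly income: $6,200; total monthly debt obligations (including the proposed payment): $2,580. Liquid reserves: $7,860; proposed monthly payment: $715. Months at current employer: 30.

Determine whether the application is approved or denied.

Credit score 806 ≥ 640 (meets base)
DTI = 2,580/6,200 = 41.6% > 40% — standard DTI limit exceeded.
Reserves = 7,860/715 = 11.0 months ≥ 4
Employment 30 ≥ 6 months
41.6% falls in the override range (40%–44%), so the compensating-factor test applies.
Override check — reserves: 11.0 mo (short of 12); score: 806 (ok).
Compensating-factor requirement not fully met.

Denied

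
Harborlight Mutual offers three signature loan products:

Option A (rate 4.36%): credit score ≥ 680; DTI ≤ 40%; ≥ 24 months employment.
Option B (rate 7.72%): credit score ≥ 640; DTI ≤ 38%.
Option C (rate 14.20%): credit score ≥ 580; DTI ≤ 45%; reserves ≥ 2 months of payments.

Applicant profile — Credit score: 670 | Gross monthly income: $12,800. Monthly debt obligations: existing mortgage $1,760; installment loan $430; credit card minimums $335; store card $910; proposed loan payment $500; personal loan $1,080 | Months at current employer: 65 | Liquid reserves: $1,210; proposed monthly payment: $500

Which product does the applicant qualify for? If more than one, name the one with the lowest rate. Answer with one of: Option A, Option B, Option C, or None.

Total debts = (1,760 + 430 + 335 + 910 + 500 + 1,080) = 5,015; DTI = 5,015/12,800 = 39.2%.
Reserves = 1,210/500 = 2.4 months.
Option A: score 670 < 680; DTI 39.2% ≤ 40%; employment 65 ≥ 24 mo → does not qualify.
Option B: score 670 ≥ 640; DTI 39.2% > 38% → does not qualify.
Option C: score 670 ≥ 580; DTI 39.2% ≤ 45%; reserves 2.4 ≥ 2 mo → qualifies.

Option C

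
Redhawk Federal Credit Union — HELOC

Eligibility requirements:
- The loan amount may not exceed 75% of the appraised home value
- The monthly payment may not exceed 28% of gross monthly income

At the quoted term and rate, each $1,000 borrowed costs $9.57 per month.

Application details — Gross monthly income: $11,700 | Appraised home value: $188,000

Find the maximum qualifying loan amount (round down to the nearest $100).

$141,000

Payment cap: 28% × $11,700 = $3,276/month.
At $9.57 per $1,000, that supports 3,276/9.57 × 1,000 ≈ $342,319 → $342,300.
LTV cap: 75% × $188,000 = $141,000 → $141,000.
Binding constraint: loan-to-value.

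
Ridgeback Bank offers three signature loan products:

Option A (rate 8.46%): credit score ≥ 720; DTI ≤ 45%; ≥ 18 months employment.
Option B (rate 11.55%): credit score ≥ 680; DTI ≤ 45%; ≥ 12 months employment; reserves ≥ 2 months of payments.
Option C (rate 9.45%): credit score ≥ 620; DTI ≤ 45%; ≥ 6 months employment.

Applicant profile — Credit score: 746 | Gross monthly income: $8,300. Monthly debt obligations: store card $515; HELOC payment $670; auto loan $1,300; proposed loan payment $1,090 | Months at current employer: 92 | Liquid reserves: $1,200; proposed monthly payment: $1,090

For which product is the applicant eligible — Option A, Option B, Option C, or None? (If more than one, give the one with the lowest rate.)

Total debts = (515 + 670 + 1,300 + 1,090) = 3,575; DTI = 3,575/8,300 = 43.1%.
Reserves = 1,200/1,090 = 1.1 months.
Option A: score 746 ≥ 720; DTI 43.1% ≤ 45%; employment 92 ≥ 18 mo → qualifies.
Option B: score 746 ≥ 680; DTI 43.1% ≤ 45%; employment 92 ≥ 12 mo; reserves 1.1 < 2 mo → does not qualify.
Option C: score 746 ≥ 620; DTI 43.1% ≤ 45%; employment 92 ≥ 6 mo → qualifies.
Qualifying: Option A, Option C. Lowest rate is 8.46% → Option A.

Option A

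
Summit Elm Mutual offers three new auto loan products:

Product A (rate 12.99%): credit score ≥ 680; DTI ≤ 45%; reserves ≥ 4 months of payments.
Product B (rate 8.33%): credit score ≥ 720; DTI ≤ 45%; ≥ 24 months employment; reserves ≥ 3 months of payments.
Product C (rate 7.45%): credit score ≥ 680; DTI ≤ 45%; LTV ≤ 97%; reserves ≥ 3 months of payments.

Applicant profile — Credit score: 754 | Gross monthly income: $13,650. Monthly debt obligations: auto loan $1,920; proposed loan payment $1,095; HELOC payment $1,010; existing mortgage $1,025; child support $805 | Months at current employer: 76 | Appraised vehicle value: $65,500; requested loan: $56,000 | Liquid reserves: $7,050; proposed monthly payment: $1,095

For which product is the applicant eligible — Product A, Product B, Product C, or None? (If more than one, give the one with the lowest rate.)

Total debts = (1,920 + 1,095 + 1,010 + 1,025 + 805) = 5,855; DTI = 5,855/13,650 = 42.9%.
LTV = 56,000/65,500 = 85.5%.
Reserves = 7,050/1,095 = 6.4 months.
Product A: score 754 ≥ 680; DTI 42.9% ≤ 45%; reserves 6.4 ≥ 4 mo → qualifies.
Product B: score 754 ≥ 720; DTI 42.9% ≤ 45%; employment 76 ≥ 24 mo; reserves 6.4 ≥ 3 mo → qualifies.
Product C: score 754 ≥ 680; DTI 42.9% ≤ 45%; LTV 85.5% ≤ 97%; reserves 6.4 ≥ 3 mo → qualifies.
Qualifying: Product A, Product B, Product C. Lowest rate is 7.45% → Product C.

Product C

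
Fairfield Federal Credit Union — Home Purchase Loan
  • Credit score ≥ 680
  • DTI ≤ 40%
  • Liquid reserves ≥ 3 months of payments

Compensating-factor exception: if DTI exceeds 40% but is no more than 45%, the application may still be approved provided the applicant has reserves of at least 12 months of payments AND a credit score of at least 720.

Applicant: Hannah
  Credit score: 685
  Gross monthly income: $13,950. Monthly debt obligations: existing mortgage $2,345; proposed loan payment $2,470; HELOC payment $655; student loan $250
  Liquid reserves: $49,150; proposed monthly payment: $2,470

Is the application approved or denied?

Credit score 685 ≥ 680 (meets base)
Total debts = (2,345 + 2,470 + 655 + 250) = 5,720. DTI: 5,720 ÷ 13,950 = 41%, over the 40% base limit.
Reserves = 49,150/2,470 = 19.9 months ≥ 3
DTI 41% is within the 40%–45% exception band; checking compensating factors.
Reserves 19.9 ≥ 12 months; credit score 685 < 720.
Override conditions not both satisfied; exception does not apply.

Denied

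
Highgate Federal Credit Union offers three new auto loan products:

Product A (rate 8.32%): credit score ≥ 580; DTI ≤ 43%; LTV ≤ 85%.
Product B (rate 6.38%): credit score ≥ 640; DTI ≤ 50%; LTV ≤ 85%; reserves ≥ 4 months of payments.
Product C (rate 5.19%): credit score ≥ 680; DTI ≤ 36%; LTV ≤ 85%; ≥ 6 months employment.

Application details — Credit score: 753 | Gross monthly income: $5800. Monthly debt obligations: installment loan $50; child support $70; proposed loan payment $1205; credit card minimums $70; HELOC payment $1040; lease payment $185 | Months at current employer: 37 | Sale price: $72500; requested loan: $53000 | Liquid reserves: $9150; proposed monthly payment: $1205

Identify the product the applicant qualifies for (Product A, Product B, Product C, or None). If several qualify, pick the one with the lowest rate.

Total debts = (50 + 70 + 1,205 + 70 + 1,040 + 185) = 2,620; DTI = 2,620/5,800 = 45.2%.
LTV = 53,000/72,500 = 73.1%.
Reserves = 9,150/1,205 = 7.6 months.
Product A: score 753 ≥ 580; DTI 45.2% > 43%; LTV 73.1% ≤ 85% → does not qualify.
Product B: score 753 ≥ 640; DTI 45.2% ≤ 50%; LTV 73.1% ≤ 85%; reserves 7.6 ≥ 4 mo → qualifies.
Product C: score 753 ≥ 680; DTI 45.2% > 36%; LTV 73.1% ≤ 85%; employment 37 ≥ 6 mo → does not qualify.

Product B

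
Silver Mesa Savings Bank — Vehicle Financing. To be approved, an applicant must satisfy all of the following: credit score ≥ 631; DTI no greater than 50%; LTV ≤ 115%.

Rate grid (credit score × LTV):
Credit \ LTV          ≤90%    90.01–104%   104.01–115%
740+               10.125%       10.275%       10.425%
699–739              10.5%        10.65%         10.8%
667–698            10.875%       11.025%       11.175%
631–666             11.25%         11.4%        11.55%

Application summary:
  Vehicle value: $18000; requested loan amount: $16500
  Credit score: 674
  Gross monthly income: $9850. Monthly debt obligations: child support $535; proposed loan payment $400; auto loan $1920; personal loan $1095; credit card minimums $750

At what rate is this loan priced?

Credit score 674 ≥ 631; Total monthly debts = (535 + 400 + 1,920 + 1,095 + 750) = 4,700. DTI: 4,700 ÷ 9,850 = 47.7%, within the 50% cap
Loan-to-value = 16,500/18,000 = 91.7% — pass (115% max)
Row: 674 falls in 667–698. Column: 91.7% falls in 90.01–104%. Rate = 11.025%.

11.025%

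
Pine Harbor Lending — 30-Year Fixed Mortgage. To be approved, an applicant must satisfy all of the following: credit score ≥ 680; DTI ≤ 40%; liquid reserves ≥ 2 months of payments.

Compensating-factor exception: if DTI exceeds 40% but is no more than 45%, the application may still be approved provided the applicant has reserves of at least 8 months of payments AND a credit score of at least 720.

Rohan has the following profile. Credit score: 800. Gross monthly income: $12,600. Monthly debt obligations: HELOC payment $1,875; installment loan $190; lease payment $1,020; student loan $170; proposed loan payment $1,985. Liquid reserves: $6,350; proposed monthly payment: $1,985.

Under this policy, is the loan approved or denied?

Credit score 800 ≥ 680 (meets base)
Total debts = (1,875 + 190 + 1,020 + 170 + 1,985) = 5,240. DTI: 5,240 ÷ 12,600 = 41.6%, over the 40% base limit.
Reserves = 6,350/1,985 = 3.2 months ≥ 2
41.6% falls in the override range (40%–45%), so the compensating-factor test applies.
Override check — reserves: 3.2 mo (short of 8); score: 800 (ok).
Override conditions not both satisfied; exception does not apply.

Denied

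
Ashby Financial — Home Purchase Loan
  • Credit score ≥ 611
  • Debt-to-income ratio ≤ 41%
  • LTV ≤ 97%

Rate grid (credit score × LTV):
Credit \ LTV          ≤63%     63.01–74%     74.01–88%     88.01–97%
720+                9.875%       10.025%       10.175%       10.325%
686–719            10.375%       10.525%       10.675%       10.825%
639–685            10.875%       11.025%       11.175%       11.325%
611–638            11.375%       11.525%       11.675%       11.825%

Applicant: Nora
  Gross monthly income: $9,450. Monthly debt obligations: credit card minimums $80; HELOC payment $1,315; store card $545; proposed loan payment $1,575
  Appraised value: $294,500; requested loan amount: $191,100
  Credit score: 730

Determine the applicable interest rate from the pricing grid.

Credit score 730 ≥ 611; Total monthly debts = (80 + 1,315 + 545 + 1,575) = 3,515. DTI: 3,515 ÷ 9,450 = 37.2%, within the 41% cap
LTV: 191,100 ÷ 294,500 = 64.9%, within 97% cap
Score 730 is in the 720+ band; LTV 64.9% is in the 63.01–74% band → 10.025%.

10.025%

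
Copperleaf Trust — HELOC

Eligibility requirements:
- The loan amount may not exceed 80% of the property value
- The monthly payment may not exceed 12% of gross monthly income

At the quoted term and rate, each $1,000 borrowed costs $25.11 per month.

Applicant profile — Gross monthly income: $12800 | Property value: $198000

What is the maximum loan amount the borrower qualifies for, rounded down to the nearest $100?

$61,100

Payment cap: 12% × $12,800 = $1,536/month.
At $25.11 per $1,000, that supports 1,536/25.11 × 1,000 ≈ $61,170 → $61,100.
LTV cap: 80% × $198,000 = $158,400 → $158,400.
Binding constraint: payment-to-income.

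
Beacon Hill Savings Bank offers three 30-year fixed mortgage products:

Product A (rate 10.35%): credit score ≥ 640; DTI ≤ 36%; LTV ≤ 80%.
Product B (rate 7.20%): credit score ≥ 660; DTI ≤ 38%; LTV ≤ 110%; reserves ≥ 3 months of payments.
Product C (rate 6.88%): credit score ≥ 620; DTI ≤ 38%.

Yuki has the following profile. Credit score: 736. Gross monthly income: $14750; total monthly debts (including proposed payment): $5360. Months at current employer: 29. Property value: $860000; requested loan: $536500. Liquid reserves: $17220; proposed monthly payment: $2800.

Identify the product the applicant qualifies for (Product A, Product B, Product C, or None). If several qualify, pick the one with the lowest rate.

DTI = 5,360/14,750 = 36.3%.
LTV = 536,500/860,000 = 62.4%.
Reserves = 17,220/2,800 = 6.2 months.
Product A: score 736 ≥ 640; DTI 36.3% > 36%; LTV 62.4% ≤ 80% → does not qualify.
Product B: score 736 ≥ 660; DTI 36.3% ≤ 38%; LTV 62.4% ≤ 110%; reserves 6.2 ≥ 3 mo → qualifies.
Product C: score 736 ≥ 620; DTI 36.3% ≤ 38% → qualifies.
Qualifying: Product B, Product C. Lowest rate is 6.88% → Product C.

Product C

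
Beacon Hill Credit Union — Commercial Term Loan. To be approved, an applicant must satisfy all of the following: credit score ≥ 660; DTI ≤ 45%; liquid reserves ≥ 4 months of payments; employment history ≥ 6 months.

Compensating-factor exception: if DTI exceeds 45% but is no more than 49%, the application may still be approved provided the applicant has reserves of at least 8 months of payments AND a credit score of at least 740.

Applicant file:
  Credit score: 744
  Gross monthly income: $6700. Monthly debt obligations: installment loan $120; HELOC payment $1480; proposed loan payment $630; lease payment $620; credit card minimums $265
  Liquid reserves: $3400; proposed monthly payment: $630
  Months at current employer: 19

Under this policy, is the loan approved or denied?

Credit score 744 ≥ 660 (meets base)
Total debts = (120 + 1,480 + 630 + 620 + 265) = 3,115. DTI: 3,115 ÷ 6,700 = 46.5%, over the 45% base limit.
Liquid reserves cover 3,400/630 = 5.4 months — ≥ 4 required
Employment 19 ≥ 6 months
DTI 46.5% is within the 45%–49% exception band; checking compensating factors.
Override check — reserves: 5.4 mo (short of 8); score: 744 (ok).
Compensating-factor requirement not fully met.

Denied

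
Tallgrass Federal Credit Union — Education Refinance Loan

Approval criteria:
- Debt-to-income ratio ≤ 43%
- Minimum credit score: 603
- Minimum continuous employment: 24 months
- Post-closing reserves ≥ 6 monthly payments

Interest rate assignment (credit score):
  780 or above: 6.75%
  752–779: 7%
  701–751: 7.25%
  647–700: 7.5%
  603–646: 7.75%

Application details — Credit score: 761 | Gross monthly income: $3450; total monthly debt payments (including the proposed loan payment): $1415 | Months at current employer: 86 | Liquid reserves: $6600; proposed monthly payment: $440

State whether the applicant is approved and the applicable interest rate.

Credit score 761 ≥ 603 (meets minimum)
Reserves: 6,600 ÷ 440 = 15.0 months (meets 6-month minimum)
Employment 86 ≥ 24 months
DTI = 1,415/3,450 = 41% ≤ 43%
All requirements met. Score 761 falls in the 752–779 tier → 7%.

Approved at 7%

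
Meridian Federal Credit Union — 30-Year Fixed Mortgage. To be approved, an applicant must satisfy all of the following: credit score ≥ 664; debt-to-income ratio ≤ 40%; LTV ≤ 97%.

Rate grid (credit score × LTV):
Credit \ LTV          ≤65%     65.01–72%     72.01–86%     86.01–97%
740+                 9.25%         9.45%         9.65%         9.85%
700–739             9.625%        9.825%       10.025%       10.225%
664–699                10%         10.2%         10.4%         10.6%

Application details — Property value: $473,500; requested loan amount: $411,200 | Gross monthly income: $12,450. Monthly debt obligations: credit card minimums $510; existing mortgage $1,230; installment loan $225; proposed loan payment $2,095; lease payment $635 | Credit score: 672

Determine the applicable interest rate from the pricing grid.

10.6%

Credit score 672 ≥ 664; Total monthly debts = (510 + 1,230 + 225 + 2,095 + 635) = 4,695. Debt-to-income = 4,695/12,450 = 37.7% — meets 40% limit
Loan-to-value = 411,200/473,500 = 86.8% — pass (97% max)
Credit 672 → row 664–699; LTV 86.8% → column 86.01–97%. Grid cell → 10.6%.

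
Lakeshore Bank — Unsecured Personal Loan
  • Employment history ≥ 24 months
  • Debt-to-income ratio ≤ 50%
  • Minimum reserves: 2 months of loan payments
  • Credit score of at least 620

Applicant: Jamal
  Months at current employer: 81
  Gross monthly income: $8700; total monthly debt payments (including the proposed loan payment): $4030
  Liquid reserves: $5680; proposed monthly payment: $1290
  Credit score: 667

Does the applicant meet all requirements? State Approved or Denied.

Employment 81 ≥ 24 months
DTI: 4,030 ÷ 8,700 = 46.3%, within the 50% cap
Reserves = 5,680/1,290 = 4.4 months ≥ 2
Credit score 667 ≥ 620 (meets)
All criteria satisfied.

Approved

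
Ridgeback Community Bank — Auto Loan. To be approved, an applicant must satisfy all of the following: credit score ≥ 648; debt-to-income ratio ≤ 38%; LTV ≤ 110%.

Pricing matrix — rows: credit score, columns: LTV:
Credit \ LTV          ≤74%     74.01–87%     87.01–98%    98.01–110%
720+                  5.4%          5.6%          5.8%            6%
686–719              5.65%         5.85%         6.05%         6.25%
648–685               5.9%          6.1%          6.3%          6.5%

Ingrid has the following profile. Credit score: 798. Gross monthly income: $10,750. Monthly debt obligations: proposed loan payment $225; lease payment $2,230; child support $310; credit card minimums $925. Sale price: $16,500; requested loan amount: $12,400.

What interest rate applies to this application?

Credit score 798 ≥ 648; Total monthly debts = (225 + 2,230 + 310 + 925) = 3,690. Debt-to-income = 3,690/10,750 = 34.3% — meets 38% limit
Loan-to-value = 12,400/16,500 = 75.2% — pass (110% max)
Score 798 is in the 720+ band; LTV 75.2% is in the 74.01–87% band → 5.6%.

5.6%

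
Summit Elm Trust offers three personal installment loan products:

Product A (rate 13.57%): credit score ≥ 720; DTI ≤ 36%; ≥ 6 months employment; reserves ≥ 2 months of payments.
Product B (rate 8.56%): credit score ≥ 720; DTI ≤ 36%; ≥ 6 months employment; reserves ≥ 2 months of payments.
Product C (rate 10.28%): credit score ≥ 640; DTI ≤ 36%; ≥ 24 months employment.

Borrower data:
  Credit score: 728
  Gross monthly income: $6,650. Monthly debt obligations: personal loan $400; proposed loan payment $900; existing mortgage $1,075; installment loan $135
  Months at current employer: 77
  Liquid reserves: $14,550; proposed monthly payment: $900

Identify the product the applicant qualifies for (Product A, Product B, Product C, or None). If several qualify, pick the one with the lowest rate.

Total debts = (400 + 900 + 1,075 + 135) = 2,510; DTI = 2,510/6,650 = 37.7%.
Reserves = 14,550/900 = 16.2 months.
Product A: score 728 ≥ 720; DTI 37.7% > 36%; employment 77 ≥ 6 mo; reserves 16.2 ≥ 2 mo → does not qualify.
Product B: score 728 ≥ 720; DTI 37.7% > 36%; employment 77 ≥ 6 mo; reserves 16.2 ≥ 2 mo → does not qualify.
Product C: score 728 ≥ 640; DTI 37.7% > 36%; employment 77 ≥ 24 mo → does not qualify.

None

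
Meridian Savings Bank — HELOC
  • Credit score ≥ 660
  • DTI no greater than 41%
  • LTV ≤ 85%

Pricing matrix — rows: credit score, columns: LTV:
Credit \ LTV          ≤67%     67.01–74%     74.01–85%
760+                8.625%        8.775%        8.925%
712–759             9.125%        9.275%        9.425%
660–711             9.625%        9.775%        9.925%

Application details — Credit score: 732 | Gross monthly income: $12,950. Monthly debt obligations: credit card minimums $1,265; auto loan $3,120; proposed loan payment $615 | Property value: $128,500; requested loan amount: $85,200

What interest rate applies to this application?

Credit score 732 ≥ 660; Total monthly debts = (1,265 + 3,120 + 615) = 5,000. Debt-to-income = 5,000/12,950 = 38.6% — meets 41% limit
LTV: 85,200 ÷ 128,500 = 66.3%, within 85% cap
Score 732 is in the 712–759 band; LTV 66.3% is in the ≤67% band → 9.125%.

9.125%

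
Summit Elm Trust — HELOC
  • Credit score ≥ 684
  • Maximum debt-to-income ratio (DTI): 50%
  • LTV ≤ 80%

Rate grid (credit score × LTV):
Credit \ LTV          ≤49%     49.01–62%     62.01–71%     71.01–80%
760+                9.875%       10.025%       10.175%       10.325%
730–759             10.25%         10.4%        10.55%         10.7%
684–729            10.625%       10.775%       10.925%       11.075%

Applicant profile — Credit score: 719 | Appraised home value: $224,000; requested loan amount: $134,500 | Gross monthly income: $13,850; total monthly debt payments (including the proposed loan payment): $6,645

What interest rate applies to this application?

10.775%

Credit score 719 ≥ 684; DTI: 6,645 ÷ 13,850 = 48%, within the 50% cap
LTV: 134,500 ÷ 224,000 = 60%, within 80% cap
Credit 719 → row 684–729; LTV 60% → column 49.01–62%. Grid cell → 10.775%.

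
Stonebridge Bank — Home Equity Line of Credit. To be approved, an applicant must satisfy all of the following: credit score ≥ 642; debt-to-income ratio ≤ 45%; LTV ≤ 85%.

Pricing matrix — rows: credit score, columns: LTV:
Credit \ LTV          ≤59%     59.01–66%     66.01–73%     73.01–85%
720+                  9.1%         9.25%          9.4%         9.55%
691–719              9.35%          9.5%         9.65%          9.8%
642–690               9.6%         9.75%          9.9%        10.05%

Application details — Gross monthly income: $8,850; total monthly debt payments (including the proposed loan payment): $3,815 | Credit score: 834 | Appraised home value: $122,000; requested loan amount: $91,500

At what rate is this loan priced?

9.55%

Credit score 834 ≥ 642; Debt-to-income = 3,815/8,850 = 43.1% — meets 45% limit
LTV: 91,500 ÷ 122,000 = 75%, within 85% cap
Credit 834 → row 720+; LTV 75% → column 73.01–85%. Grid cell → 9.55%.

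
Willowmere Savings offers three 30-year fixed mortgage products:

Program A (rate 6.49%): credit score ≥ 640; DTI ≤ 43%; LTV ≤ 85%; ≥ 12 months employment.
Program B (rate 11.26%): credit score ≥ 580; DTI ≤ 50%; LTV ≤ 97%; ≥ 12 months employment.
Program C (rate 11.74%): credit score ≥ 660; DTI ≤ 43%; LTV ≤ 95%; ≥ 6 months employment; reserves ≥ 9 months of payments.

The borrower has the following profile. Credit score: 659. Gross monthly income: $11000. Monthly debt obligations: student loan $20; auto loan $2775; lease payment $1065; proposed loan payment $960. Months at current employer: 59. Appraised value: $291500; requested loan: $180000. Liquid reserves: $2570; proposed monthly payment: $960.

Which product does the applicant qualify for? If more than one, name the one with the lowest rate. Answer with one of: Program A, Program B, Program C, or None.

Program B

Total debts = (20 + 2,775 + 1,065 + 960) = 4,820; DTI = 4,820/11,000 = 43.8%.
LTV = 180,000/291,500 = 61.7%.
Reserves = 2,570/960 = 2.7 months.
Program A: score 659 ≥ 640; DTI 43.8% > 43%; LTV 61.7% ≤ 85%; employment 59 ≥ 12 mo → does not qualify.
Program B: score 659 ≥ 580; DTI 43.8% ≤ 50%; LTV 61.7% ≤ 97%; employment 59 ≥ 12 mo → qualifies.
Program C: score 659 < 660; DTI 43.8% > 43%; LTV 61.7% ≤ 95%; employment 59 ≥ 6 mo; reserves 2.7 < 9 mo → does not qualify.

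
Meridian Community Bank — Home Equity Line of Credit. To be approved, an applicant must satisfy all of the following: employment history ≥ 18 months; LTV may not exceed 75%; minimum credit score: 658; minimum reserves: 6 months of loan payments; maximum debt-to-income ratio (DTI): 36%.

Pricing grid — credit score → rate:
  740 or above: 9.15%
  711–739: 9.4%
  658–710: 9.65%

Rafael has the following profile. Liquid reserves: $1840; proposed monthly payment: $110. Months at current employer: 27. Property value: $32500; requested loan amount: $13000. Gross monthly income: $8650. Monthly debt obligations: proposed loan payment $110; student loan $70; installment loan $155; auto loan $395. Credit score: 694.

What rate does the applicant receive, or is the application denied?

Credit score 694 ≥ 658 (meets minimum)
Reserves = 1,840/110 = 16.7 months ≥ 6
Total monthly debts = (110 + 70 + 155 + 395) = 730. DTI: 730 ÷ 8,650 = 8.4%, within the 36% cap
Loan-to-value = 13,000/32,500 = 40% — pass (75% max)
Employment 27 ≥ 18 months
All requirements met. Score 694 falls in the 658–710 tier → 9.65%.

Approved at 9.65%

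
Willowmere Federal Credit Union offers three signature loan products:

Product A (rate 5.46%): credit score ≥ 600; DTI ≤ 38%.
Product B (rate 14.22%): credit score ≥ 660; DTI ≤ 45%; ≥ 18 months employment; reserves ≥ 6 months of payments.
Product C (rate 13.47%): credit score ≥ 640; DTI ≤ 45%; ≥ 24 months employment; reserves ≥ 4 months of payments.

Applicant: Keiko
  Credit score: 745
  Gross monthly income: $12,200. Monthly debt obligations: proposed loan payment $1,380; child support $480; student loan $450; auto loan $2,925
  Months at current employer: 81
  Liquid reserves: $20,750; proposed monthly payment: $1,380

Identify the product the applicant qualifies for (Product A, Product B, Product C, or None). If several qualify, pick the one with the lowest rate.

Product C

Total debts = (1,380 + 480 + 450 + 2,925) = 5,235; DTI = 5,235/12,200 = 42.9%.
Reserves = 20,750/1,380 = 15.0 months.
Product A: score 745 ≥ 600; DTI 42.9% > 38% → does not qualify.
Product B: score 745 ≥ 660; DTI 42.9% ≤ 45%; employment 81 ≥ 18 mo; reserves 15.0 ≥ 6 mo → qualifies.
Product C: score 745 ≥ 640; DTI 42.9% ≤ 45%; employment 81 ≥ 24 mo; reserves 15.0 ≥ 4 mo → qualifies.
Qualifying: Product B, Product C. Lowest rate is 13.47% → Product C.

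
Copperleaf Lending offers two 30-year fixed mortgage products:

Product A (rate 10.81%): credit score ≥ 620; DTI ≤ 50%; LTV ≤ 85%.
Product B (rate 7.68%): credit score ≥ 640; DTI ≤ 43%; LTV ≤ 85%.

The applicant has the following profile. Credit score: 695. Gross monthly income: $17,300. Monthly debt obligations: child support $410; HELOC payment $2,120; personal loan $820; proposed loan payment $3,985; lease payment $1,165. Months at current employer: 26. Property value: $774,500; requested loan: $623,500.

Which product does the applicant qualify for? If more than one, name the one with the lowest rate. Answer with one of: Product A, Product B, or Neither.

Product A

Total debts = (410 + 2,120 + 820 + 3,985 + 1,165) = 8,500; DTI = 8,500/17,300 = 49.1%.
LTV = 623,500/774,500 = 80.5%.
Product A: score 695 ≥ 620; DTI 49.1% ≤ 50%; LTV 80.5% ≤ 85% → qualifies.
Product B: score 695 ≥ 640; DTI 49.1% > 43%; LTV 80.5% ≤ 85% → does not qualify.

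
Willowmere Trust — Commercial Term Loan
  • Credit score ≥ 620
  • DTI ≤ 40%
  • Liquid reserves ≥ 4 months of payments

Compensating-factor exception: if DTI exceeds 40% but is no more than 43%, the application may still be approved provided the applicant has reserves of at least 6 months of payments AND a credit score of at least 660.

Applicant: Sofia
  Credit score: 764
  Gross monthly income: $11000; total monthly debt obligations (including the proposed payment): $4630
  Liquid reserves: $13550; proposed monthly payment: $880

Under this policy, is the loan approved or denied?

Approved

Credit score 764 ≥ 620 (meets base)
DTI: 4,630 ÷ 11,000 = 42.1%, over the 40% base limit.
Reserves = 13,550/880 = 15.4 months ≥ 4
42.1% falls in the override range (40%–43%), so the compensating-factor test applies.
Reserves 15.4 ≥ 6 months; credit score 764 ≥ 660.
Both compensating conditions met → exception applies.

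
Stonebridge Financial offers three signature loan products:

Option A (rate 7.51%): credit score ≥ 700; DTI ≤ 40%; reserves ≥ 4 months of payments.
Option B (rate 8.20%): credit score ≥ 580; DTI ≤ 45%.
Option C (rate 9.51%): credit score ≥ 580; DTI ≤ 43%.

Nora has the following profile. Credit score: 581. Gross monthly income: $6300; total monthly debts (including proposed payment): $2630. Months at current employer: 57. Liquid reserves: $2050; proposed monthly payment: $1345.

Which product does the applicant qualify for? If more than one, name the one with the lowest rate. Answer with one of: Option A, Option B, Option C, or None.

Option B

DTI = 2,630/6,300 = 41.7%.
Reserves = 2,050/1,345 = 1.5 months.
Option A: score 581 < 700; DTI 41.7% > 40%; reserves 1.5 < 4 mo → does not qualify.
Option B: score 581 ≥ 580; DTI 41.7% ≤ 45% → qualifies.
Option C: score 581 ≥ 580; DTI 41.7% ≤ 43% → qualifies.
Qualifying: Option B, Option C. Lowest rate is 8.20% → Option B.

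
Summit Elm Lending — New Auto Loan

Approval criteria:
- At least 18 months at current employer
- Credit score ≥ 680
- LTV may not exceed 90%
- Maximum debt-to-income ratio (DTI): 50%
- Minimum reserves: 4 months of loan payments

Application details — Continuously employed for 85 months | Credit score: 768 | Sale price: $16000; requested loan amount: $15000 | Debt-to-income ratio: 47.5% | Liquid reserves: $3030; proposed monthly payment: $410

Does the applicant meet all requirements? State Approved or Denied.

Employment 85 ≥ 18 months
Credit score 768 ≥ 680 (meets)
LTV: 15,000 ÷ 16,000 = 93.8%, exceeds 90% cap
Debt-to-income 47.5% vs 50% cap — pass
Reserves = 3,030/410 = 7.4 months ≥ 4
Fails on LTV.

Denied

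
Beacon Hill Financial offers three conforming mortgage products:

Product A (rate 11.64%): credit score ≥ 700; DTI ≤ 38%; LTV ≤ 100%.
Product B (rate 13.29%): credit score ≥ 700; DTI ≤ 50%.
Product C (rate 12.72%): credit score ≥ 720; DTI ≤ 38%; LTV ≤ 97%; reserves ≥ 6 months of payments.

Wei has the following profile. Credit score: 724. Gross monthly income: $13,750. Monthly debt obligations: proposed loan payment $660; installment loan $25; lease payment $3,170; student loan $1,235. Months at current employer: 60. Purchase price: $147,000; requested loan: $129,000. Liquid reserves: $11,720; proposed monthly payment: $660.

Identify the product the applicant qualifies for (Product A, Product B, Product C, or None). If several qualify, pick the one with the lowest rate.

Product A

Total debts = (660 + 25 + 3,170 + 1,235) = 5,090; DTI = 5,090/13,750 = 37%.
LTV = 129,000/147,000 = 87.8%.
Reserves = 11,720/660 = 17.8 months.
Product A: score 724 ≥ 700; DTI 37% ≤ 38%; LTV 87.8% ≤ 100% → qualifies.
Product B: score 724 ≥ 700; DTI 37% ≤ 50% → qualifies.
Product C: score 724 ≥ 720; DTI 37% ≤ 38%; LTV 87.8% ≤ 97%; reserves 17.8 ≥ 6 mo → qualifies.
Qualifying: Product A, Product B, Product C. Lowest rate is 11.64% → Product A.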